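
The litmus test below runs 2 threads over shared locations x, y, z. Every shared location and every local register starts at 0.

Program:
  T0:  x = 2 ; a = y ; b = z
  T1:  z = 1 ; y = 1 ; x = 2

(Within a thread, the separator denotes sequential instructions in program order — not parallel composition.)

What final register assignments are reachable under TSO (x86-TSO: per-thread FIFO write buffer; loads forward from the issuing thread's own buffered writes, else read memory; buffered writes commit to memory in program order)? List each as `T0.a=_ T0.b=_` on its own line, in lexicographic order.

outcome vector order: (T0.a,T0.b)
|TSO outcomes| = 3

T0.a=0 T0.b=0
T0.a=0 T0.b=1
T0.a=1 T0.b=1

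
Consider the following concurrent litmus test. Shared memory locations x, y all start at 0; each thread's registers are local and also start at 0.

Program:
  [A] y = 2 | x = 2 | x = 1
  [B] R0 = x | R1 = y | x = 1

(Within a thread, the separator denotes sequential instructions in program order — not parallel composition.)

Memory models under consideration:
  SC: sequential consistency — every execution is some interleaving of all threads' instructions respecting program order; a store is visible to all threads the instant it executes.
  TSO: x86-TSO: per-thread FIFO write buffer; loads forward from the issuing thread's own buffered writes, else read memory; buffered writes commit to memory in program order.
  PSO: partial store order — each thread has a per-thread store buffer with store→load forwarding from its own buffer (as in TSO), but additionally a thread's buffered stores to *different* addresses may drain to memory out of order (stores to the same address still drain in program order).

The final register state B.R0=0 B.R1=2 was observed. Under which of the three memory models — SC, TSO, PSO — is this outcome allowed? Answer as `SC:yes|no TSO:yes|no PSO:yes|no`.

outcome vector order: (B.R0,B.R1)
SC: 4 outcomes — {<0 0>, <0 2>, <1 2>, <2 2>}
TSO: 4 outcomes — {<0 0>, <0 2>, <1 2>, <2 2>}
PSO: 6 outcomes — {<0 0>, <0 2>, <1 0>, <1 2>, <2 0>, <2 2>}
target <0 2> ∈ {SC,TSO,PSO}

SC:yes TSO:yes PSO:yes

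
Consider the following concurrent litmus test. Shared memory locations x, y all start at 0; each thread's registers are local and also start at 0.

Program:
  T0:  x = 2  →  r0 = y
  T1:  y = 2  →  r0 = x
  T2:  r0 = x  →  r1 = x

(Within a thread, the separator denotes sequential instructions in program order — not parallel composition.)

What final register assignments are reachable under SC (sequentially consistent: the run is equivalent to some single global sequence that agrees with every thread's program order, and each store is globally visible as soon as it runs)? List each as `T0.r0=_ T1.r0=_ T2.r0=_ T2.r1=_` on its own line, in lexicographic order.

outcome vector order: (T0.r0,T1.r0,T2.r0,T2.r1)
|SC outcomes| = 9

T0.r0=0 T1.r0=2 T2.r0=0 T2.r1=0
T0.r0=0 T1.r0=2 T2.r0=0 T2.r1=2
T0.r0=0 T1.r0=2 T2.r0=2 T2.r1=2
T0.r0=2 T1.r0=0 T2.r0=0 T2.r1=0
T0.r0=2 T1.r0=0 T2.r0=0 T2.r1=2
T0.r0=2 T1.r0=0 T2.r0=2 T2.r1=2
T0.r0=2 T1.r0=2 T2.r0=0 T2.r1=0
T0.r0=2 T1.r0=2 T2.r0=0 T2.r1=2
T0.r0=2 T1.r0=2 T2.r0=2 T2.r1=2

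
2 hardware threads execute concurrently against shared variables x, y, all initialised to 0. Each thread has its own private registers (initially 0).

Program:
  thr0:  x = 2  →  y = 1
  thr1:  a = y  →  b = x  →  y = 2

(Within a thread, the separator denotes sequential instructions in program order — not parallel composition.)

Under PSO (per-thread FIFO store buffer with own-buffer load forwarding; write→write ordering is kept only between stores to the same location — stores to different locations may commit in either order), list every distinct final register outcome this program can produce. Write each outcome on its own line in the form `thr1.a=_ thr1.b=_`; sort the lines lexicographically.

outcome vector order: (thr1.a,thr1.b)
|PSO outcomes| = 4

thr1.a=0 thr1.b=0
thr1.a=0 thr1.b=2
thr1.a=1 thr1.b=0
thr1.a=1 thr1.b=2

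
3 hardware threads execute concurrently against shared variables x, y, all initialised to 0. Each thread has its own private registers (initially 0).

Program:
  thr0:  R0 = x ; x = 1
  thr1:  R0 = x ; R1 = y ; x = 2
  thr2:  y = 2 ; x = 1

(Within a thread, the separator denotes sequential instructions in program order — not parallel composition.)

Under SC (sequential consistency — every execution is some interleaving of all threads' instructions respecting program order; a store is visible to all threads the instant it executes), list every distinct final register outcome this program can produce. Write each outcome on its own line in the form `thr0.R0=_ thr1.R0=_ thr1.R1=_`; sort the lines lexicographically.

outcome vector order: (thr0.R0,thr1.R0,thr1.R1)
|SC outcomes| = 10

thr0.R0=0 thr1.R0=0 thr1.R1=0
thr0.R0=0 thr1.R0=0 thr1.R1=2
thr0.R0=0 thr1.R0=1 thr1.R1=0
thr0.R0=0 thr1.R0=1 thr1.R1=2
thr0.R0=1 thr1.R0=0 thr1.R1=0
thr0.R0=1 thr1.R0=0 thr1.R1=2
thr0.R0=1 thr1.R0=1 thr1.R1=2
thr0.R0=2 thr1.R0=0 thr1.R1=0
thr0.R0=2 thr1.R0=0 thr1.R1=2
thr0.R0=2 thr1.R0=1 thr1.R1=2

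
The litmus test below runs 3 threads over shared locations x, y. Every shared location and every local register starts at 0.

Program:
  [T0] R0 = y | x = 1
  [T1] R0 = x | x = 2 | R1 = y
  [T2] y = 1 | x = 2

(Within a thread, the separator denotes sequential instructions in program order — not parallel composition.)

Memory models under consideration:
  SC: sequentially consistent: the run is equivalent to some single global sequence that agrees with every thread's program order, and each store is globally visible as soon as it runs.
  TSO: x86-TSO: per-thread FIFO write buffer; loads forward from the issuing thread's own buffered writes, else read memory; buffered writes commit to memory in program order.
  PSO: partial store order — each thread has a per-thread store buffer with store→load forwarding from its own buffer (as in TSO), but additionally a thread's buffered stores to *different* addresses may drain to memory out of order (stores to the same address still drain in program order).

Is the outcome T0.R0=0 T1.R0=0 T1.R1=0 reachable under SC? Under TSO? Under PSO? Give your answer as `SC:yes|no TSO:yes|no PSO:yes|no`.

outcome vector order: (T0.R0,T1.R0,T1.R1)
SC: 9 outcomes — {(0,0,0), (0,0,1), (0,1,0), (0,1,1), (0,2,1), (1,0,0), (1,0,1), (1,1,1), (1,2,1)}
TSO: 9 outcomes — {(0,0,0), (0,0,1), (0,1,0), (0,1,1), (0,2,1), (1,0,0), (1,0,1), (1,1,1), (1,2,1)}
PSO: 11 outcomes — {(0,0,0), (0,0,1), (0,1,0), (0,1,1), (0,2,0), (0,2,1), (1,0,0), (1,0,1), (1,1,1), (1,2,0), (1,2,1)}
target (0,0,0) ∈ {SC,TSO,PSO}

SC:yes TSO:yes PSO:yes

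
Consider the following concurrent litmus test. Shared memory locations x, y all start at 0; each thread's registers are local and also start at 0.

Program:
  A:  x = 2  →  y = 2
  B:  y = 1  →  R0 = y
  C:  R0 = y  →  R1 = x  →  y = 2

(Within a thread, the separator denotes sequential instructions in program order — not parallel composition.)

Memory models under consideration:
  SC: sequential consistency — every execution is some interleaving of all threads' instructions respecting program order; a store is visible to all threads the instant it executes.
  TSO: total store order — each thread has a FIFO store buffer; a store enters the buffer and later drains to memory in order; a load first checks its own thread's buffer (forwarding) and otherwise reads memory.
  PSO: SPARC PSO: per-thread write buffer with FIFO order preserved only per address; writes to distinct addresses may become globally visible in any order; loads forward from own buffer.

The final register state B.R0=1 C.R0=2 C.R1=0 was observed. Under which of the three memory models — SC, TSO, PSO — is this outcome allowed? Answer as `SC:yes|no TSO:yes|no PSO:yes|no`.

outcome vector order: (B.R0,C.R0,C.R1)
SC: 10 outcomes — {1/0/0; 1/0/2; 1/1/0; 1/1/2; 1/2/2; 2/0/0; 2/0/2; 2/1/0; 2/1/2; 2/2/2}
TSO: 10 outcomes — {1/0/0; 1/0/2; 1/1/0; 1/1/2; 1/2/2; 2/0/0; 2/0/2; 2/1/0; 2/1/2; 2/2/2}
PSO: 12 outcomes — {1/0/0; 1/0/2; 1/1/0; 1/1/2; 1/2/0; 1/2/2; 2/0/0; 2/0/2; 2/1/0; 2/1/2; 2/2/0; 2/2/2}
target 1/2/0 ∈ {PSO}

SC:no TSO:no PSO:yes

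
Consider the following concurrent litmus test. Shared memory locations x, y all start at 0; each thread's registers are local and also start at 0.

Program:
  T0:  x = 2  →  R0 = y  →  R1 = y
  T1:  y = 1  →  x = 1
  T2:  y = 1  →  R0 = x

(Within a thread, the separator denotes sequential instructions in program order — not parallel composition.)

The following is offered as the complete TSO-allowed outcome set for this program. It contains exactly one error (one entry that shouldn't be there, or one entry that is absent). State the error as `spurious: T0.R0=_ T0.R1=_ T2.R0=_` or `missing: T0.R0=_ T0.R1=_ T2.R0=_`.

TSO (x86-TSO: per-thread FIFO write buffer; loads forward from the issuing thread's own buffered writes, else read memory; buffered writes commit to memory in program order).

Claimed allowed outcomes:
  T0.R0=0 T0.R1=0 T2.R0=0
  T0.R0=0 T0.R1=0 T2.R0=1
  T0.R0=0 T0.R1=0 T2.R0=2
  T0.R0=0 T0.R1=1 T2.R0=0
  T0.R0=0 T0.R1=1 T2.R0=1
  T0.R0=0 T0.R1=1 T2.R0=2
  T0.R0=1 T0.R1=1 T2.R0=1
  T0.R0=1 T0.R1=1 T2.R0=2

missing: T0.R0=1 T0.R1=1 T2.R0=0

outcome vector order: (T0.R0,T0.R1,T2.R0)
[TSO] allowed = {(0,0,0) (0,0,1) (0,0,2) (0,1,0) (0,1,1) (0,1,2) (1,1,0) (1,1,1) (1,1,2)}
TSO∖claimed = {(1,1,0)}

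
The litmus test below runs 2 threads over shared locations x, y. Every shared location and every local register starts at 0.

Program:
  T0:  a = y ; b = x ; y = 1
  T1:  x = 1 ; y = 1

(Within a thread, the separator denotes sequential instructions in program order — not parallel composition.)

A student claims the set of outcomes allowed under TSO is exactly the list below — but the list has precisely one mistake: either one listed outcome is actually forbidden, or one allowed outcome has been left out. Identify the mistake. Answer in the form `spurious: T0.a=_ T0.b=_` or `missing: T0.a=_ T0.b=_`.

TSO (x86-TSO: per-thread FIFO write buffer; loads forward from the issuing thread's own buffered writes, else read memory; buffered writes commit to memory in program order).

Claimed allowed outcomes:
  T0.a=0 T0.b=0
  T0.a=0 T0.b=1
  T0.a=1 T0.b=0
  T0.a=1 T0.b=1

outcome vector order: (T0.a,T0.b)
TSO (3): <0 0>; <0 1>; <1 1>
claimed∖TSO = {<1 0>}

spurious: T0.a=1 T0.b=0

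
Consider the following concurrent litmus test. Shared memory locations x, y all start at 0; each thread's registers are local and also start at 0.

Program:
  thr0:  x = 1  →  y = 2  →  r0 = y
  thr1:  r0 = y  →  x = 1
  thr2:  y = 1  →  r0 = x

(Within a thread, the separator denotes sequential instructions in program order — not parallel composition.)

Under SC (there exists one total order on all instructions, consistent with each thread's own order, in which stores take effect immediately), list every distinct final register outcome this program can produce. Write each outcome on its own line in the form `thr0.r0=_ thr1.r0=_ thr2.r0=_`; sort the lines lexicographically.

thr0.r0=1 thr1.r0=0 thr2.r0=1
thr0.r0=1 thr1.r0=1 thr2.r0=1
thr0.r0=1 thr1.r0=2 thr2.r0=1
thr0.r0=2 thr1.r0=0 thr2.r0=0
thr0.r0=2 thr1.r0=0 thr2.r0=1
thr0.r0=2 thr1.r0=1 thr2.r0=0
thr0.r0=2 thr1.r0=1 thr2.r0=1
thr0.r0=2 thr1.r0=2 thr2.r0=0
thr0.r0=2 thr1.r0=2 thr2.r0=1

outcome vector order: (thr0.r0,thr1.r0,thr2.r0)
|SC outcomes| = 9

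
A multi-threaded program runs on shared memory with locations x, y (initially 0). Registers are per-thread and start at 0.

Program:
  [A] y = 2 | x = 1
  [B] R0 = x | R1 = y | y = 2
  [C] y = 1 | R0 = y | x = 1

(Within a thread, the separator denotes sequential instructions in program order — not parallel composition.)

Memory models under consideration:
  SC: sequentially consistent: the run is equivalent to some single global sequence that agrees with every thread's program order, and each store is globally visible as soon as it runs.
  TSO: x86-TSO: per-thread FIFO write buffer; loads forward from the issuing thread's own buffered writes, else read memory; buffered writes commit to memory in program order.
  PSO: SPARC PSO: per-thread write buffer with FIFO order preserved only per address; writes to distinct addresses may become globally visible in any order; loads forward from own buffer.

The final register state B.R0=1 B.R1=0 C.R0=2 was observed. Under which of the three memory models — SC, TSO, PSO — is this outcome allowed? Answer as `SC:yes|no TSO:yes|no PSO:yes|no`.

outcome vector order: (B.R0,B.R1,C.R0)
under SC → 0/0/1, 0/0/2, 0/1/1, 0/1/2, 0/2/1, 0/2/2, 1/1/1, 1/1/2, 1/2/1, 1/2/2
under TSO → 0/0/1, 0/0/2, 0/1/1, 0/1/2, 0/2/1, 0/2/2, 1/1/1, 1/1/2, 1/2/1, 1/2/2
under PSO → 0/0/1, 0/0/2, 0/1/1, 0/1/2, 0/2/1, 0/2/2, 1/0/1, 1/0/2, 1/1/1, 1/1/2, 1/2/1, 1/2/2
target 1/0/2 ∈ {PSO}

SC:no TSO:no PSO:yes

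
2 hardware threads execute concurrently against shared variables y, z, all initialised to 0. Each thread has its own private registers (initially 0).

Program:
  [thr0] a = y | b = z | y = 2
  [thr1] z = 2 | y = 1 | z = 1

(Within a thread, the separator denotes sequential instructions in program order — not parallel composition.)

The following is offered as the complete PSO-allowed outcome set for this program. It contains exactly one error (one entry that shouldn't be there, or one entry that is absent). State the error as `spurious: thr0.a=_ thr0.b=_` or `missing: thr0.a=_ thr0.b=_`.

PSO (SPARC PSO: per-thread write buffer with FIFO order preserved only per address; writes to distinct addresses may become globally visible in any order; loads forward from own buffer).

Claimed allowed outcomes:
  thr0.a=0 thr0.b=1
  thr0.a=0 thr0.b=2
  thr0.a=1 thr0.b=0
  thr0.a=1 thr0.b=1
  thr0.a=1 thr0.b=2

outcome vector order: (thr0.a,thr0.b)
[PSO] allowed = {<0 0>; <0 1>; <0 2>; <1 0>; <1 1>; <1 2>}
PSO∖claimed = {<0 0>}

missing: thr0.a=0 thr0.b=0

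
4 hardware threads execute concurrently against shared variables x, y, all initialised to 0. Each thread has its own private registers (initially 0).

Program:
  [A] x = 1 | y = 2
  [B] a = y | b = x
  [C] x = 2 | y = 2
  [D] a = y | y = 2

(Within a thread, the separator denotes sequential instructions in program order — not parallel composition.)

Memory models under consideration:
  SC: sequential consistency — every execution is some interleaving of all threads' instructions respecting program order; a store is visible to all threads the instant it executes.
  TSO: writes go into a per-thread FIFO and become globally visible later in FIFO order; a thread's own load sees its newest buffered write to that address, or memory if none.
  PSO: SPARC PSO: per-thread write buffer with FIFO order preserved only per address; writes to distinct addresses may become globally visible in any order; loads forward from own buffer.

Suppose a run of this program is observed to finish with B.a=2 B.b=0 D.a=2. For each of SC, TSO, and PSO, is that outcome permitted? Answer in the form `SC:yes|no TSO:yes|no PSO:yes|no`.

outcome vector order: (B.a,B.b,D.a)
[SC] allowed = {<0 0 0> <0 0 2> <0 1 0> <0 1 2> <0 2 0> <0 2 2> <2 0 0> <2 1 0> <2 1 2> <2 2 0> <2 2 2>}
[TSO] allowed = {<0 0 0> <0 0 2> <0 1 0> <0 1 2> <0 2 0> <0 2 2> <2 0 0> <2 1 0> <2 1 2> <2 2 0> <2 2 2>}
[PSO] allowed = {<0 0 0> <0 0 2> <0 1 0> <0 1 2> <0 2 0> <0 2 2> <2 0 0> <2 0 2> <2 1 0> <2 1 2> <2 2 0> <2 2 2>}
target <2 0 2> ∈ {PSO}

SC:no TSO:no PSO:yes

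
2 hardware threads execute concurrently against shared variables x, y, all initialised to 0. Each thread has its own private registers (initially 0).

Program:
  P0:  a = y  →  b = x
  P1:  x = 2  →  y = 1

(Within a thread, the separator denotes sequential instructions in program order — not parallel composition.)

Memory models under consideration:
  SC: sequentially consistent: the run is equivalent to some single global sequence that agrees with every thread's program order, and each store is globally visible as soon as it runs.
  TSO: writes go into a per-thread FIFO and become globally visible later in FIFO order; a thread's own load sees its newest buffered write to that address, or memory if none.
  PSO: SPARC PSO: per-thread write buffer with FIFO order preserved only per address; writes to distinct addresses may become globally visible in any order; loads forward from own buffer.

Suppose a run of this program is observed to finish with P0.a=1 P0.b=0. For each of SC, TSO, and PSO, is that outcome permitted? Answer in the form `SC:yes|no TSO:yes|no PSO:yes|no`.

SC:no TSO:no PSO:yes

outcome vector order: (P0.a,P0.b)
under SC → 0/0, 0/2, 1/2
under TSO → 0/0, 0/2, 1/2
under PSO → 0/0, 0/2, 1/0, 1/2
target 1/0 ∈ {PSO}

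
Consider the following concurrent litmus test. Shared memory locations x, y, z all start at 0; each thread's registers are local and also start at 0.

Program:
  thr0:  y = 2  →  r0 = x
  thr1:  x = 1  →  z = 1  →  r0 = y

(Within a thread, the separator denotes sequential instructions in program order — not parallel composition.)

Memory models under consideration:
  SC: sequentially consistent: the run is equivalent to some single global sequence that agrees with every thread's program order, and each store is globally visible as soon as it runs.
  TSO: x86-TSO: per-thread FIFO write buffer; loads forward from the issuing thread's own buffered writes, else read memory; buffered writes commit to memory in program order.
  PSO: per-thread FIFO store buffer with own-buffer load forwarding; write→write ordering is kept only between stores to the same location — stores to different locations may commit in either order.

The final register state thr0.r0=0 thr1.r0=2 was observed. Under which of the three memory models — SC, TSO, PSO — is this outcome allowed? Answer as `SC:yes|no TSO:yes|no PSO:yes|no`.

SC:yes TSO:yes PSO:yes

outcome vector order: (thr0.r0,thr1.r0)
SC: 3 outcomes — {0/2; 1/0; 1/2}
TSO: 4 outcomes — {0/0; 0/2; 1/0; 1/2}
PSO: 4 outcomes — {0/0; 0/2; 1/0; 1/2}
target 0/2 ∈ {SC,TSO,PSO}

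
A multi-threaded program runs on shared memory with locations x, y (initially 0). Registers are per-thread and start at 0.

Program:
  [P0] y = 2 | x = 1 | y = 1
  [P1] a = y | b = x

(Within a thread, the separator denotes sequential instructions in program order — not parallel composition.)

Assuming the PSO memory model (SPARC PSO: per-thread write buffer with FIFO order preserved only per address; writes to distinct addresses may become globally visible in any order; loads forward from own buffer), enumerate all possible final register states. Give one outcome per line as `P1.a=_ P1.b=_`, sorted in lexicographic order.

P1.a=0 P1.b=0
P1.a=0 P1.b=1
P1.a=1 P1.b=0
P1.a=1 P1.b=1
P1.a=2 P1.b=0
P1.a=2 P1.b=1

outcome vector order: (P1.a,P1.b)
|PSO outcomes| = 6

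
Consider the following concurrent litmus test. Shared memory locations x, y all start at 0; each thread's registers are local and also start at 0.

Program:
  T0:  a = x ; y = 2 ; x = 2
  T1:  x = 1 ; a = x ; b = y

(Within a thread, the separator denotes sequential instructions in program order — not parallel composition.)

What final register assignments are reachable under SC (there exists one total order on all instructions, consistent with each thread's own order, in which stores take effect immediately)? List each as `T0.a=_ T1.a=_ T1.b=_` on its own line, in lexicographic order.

T0.a=0 T1.a=1 T1.b=0
T0.a=0 T1.a=1 T1.b=2
T0.a=0 T1.a=2 T1.b=2
T0.a=1 T1.a=1 T1.b=0
T0.a=1 T1.a=1 T1.b=2
T0.a=1 T1.a=2 T1.b=2

outcome vector order: (T0.a,T1.a,T1.b)
|SC outcomes| = 6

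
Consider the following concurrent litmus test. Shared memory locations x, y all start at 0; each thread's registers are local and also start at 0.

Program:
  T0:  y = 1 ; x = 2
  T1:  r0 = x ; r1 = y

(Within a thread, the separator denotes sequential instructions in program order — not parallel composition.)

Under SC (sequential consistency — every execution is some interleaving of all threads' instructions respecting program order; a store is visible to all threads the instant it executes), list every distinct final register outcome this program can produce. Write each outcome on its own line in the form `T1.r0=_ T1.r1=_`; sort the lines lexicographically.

T1.r0=0 T1.r1=0
T1.r0=0 T1.r1=1
T1.r0=2 T1.r1=1

outcome vector order: (T1.r0,T1.r1)
|SC outcomes| = 3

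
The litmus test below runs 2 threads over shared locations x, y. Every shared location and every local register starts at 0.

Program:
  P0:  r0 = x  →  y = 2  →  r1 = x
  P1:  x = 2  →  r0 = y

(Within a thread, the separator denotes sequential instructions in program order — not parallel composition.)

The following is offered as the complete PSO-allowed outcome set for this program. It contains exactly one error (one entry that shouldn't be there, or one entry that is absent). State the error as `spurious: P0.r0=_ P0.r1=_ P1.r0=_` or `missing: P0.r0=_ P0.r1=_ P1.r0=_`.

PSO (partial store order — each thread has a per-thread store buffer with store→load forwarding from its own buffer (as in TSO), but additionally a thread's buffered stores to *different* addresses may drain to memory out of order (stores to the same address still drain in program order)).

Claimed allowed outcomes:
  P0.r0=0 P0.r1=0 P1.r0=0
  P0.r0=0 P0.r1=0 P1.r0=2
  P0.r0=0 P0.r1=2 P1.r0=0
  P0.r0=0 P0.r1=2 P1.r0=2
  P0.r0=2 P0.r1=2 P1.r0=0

missing: P0.r0=2 P0.r1=2 P1.r0=2

outcome vector order: (P0.r0,P0.r1,P1.r0)
PSO: 6 outcomes — {0/0/0 0/0/2 0/2/0 0/2/2 2/2/0 2/2/2}
PSO∖claimed = {2/2/2}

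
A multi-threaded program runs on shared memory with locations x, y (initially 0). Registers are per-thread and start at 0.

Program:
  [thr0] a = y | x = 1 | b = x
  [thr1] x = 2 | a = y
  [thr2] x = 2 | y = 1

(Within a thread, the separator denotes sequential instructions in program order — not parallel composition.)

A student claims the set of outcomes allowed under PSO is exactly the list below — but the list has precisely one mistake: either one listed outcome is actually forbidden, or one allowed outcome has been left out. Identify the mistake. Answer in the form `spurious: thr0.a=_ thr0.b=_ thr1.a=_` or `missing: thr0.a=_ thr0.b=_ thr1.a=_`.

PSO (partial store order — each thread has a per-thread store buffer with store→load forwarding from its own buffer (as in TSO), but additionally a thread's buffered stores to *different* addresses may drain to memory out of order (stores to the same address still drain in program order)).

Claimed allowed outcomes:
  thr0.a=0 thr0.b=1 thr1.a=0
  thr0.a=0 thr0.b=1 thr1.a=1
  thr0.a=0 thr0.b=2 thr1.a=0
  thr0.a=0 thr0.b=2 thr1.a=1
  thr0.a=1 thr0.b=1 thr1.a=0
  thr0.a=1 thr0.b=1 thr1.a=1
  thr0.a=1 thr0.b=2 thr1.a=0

missing: thr0.a=1 thr0.b=2 thr1.a=1

outcome vector order: (thr0.a,thr0.b,thr1.a)
PSO: 8 outcomes — {010; 011; 020; 021; 110; 111; 120; 121}
PSO∖claimed = {121}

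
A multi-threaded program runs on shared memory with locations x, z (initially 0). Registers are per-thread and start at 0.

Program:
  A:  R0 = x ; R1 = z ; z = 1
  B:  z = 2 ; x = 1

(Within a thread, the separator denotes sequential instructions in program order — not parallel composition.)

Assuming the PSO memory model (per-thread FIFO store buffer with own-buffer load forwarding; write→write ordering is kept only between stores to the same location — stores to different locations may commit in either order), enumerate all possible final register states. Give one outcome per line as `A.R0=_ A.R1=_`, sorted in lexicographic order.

outcome vector order: (A.R0,A.R1)
|PSO outcomes| = 4

A.R0=0 A.R1=0
A.R0=0 A.R1=2
A.R0=1 A.R1=0
A.R0=1 A.R1=2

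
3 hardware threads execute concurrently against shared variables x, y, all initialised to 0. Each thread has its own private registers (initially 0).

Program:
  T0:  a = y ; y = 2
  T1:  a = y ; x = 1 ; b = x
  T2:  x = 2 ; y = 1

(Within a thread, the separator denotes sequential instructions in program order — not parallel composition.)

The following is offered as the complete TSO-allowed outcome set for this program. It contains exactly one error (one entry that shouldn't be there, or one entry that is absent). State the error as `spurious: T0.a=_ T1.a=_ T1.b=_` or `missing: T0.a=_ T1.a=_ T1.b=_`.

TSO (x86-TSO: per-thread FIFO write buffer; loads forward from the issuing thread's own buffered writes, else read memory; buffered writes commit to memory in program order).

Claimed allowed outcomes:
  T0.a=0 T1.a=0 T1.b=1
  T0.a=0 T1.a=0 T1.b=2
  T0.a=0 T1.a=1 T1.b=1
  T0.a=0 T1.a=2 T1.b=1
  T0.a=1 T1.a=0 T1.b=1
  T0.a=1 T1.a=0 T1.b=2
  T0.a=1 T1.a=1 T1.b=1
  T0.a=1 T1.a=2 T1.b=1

outcome vector order: (T0.a,T1.a,T1.b)
TSO (9): 001 002 011 021 022 101 102 111 121
TSO∖claimed = {022}

missing: T0.a=0 T1.a=2 T1.b=2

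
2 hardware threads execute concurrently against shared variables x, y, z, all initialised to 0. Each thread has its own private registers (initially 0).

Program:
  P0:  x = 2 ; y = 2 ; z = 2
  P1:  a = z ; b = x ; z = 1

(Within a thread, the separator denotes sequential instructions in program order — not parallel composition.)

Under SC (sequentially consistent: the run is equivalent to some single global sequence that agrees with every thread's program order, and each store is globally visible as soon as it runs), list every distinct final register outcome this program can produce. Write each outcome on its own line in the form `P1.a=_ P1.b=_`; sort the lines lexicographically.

P1.a=0 P1.b=0
P1.a=0 P1.b=2
P1.a=2 P1.b=2

outcome vector order: (P1.a,P1.b)
|SC outcomes| = 3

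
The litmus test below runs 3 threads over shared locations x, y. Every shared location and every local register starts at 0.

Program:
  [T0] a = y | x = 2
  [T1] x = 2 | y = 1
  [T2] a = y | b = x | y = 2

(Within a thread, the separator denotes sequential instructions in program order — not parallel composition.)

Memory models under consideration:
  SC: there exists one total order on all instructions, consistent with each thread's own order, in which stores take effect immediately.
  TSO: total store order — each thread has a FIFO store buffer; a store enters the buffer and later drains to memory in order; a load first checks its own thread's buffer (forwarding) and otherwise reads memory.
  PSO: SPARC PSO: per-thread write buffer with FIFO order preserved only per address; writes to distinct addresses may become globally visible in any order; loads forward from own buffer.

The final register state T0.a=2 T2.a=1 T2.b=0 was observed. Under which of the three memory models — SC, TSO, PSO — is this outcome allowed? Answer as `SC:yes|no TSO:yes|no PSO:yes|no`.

SC:no TSO:no PSO:yes

outcome vector order: (T0.a,T2.a,T2.b)
SC (9): 000, 002, 012, 100, 102, 112, 200, 202, 212
TSO (9): 000, 002, 012, 100, 102, 112, 200, 202, 212
PSO (12): 000, 002, 010, 012, 100, 102, 110, 112, 200, 202, 210, 212
target 210 ∈ {PSO}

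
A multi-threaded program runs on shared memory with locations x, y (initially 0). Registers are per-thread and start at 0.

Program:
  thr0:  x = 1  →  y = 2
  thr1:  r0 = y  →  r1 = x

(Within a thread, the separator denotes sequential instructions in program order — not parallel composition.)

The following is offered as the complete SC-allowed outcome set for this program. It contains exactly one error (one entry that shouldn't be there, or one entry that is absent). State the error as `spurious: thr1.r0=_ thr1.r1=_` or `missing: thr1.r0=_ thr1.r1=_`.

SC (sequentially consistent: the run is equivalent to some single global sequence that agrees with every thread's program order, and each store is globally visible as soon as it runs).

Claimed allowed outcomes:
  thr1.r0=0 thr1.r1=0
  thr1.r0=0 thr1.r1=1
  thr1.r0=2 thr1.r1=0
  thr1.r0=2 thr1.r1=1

spurious: thr1.r0=2 thr1.r1=0

outcome vector order: (thr1.r0,thr1.r1)
SC (3): 0/0 0/1 2/1
claimed∖SC = {2/0}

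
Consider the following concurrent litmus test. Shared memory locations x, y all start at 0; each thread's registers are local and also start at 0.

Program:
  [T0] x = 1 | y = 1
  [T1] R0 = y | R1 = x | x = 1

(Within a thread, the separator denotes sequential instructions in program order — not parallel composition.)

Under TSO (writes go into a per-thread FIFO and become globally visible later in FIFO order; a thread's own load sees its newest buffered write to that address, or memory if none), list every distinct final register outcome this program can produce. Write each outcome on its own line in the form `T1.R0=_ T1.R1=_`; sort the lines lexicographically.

outcome vector order: (T1.R0,T1.R1)
|TSO outcomes| = 3

T1.R0=0 T1.R1=0
T1.R0=0 T1.R1=1
T1.R0=1 T1.R1=1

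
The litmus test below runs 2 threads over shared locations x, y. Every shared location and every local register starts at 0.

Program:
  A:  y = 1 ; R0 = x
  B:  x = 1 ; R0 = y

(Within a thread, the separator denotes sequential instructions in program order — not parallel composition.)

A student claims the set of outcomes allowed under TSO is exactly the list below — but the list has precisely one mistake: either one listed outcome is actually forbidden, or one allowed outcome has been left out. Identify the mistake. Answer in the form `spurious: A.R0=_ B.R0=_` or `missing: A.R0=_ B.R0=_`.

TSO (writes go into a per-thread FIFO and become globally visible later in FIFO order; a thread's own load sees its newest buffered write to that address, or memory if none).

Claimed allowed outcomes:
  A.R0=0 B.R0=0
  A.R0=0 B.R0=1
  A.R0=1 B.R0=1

missing: A.R0=1 B.R0=0

outcome vector order: (A.R0,B.R0)
TSO (4): <0 0>, <0 1>, <1 0>, <1 1>
TSO∖claimed = {<1 0>}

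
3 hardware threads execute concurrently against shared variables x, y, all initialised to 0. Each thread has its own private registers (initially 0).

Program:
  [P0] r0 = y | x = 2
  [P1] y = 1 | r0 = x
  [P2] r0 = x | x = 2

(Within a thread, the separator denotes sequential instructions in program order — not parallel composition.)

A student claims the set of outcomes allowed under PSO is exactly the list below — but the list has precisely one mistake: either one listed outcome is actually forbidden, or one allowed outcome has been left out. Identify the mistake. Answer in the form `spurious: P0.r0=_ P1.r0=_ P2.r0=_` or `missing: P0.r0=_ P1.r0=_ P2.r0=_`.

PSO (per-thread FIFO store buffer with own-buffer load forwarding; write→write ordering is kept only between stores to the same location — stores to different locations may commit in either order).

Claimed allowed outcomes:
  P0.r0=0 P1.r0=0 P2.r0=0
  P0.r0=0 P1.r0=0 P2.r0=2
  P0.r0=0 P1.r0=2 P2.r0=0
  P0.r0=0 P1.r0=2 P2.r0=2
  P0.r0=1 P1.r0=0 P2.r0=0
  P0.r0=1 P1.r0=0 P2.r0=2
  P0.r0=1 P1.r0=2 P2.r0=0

outcome vector order: (P0.r0,P1.r0,P2.r0)
[PSO] allowed = {<0 0 0>; <0 0 2>; <0 2 0>; <0 2 2>; <1 0 0>; <1 0 2>; <1 2 0>; <1 2 2>}
PSO∖claimed = {<1 2 2>}

missing: P0.r0=1 P1.r0=2 P2.r0=2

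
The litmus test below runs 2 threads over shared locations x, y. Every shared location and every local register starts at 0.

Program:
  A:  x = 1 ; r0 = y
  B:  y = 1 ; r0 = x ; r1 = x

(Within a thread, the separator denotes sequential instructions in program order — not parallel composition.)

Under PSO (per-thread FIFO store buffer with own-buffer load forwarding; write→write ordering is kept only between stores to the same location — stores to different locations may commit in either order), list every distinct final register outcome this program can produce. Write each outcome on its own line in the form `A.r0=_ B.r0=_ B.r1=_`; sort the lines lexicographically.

outcome vector order: (A.r0,B.r0,B.r1)
|PSO outcomes| = 6

A.r0=0 B.r0=0 B.r1=0
A.r0=0 B.r0=0 B.r1=1
A.r0=0 B.r0=1 B.r1=1
A.r0=1 B.r0=0 B.r1=0
A.r0=1 B.r0=0 B.r1=1
A.r0=1 B.r0=1 B.r1=1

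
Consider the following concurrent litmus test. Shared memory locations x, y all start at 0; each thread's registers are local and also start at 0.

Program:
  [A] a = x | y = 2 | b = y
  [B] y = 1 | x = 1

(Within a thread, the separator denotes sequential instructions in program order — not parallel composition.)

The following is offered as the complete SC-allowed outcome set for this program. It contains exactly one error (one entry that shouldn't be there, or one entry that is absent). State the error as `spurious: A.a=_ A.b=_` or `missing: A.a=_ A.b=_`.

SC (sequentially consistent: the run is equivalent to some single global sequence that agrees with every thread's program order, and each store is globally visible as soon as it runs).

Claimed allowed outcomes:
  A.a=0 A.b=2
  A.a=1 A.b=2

missing: A.a=0 A.b=1

outcome vector order: (A.a,A.b)
SC: 3 outcomes — {(0,1) (0,2) (1,2)}
SC∖claimed = {(0,1)}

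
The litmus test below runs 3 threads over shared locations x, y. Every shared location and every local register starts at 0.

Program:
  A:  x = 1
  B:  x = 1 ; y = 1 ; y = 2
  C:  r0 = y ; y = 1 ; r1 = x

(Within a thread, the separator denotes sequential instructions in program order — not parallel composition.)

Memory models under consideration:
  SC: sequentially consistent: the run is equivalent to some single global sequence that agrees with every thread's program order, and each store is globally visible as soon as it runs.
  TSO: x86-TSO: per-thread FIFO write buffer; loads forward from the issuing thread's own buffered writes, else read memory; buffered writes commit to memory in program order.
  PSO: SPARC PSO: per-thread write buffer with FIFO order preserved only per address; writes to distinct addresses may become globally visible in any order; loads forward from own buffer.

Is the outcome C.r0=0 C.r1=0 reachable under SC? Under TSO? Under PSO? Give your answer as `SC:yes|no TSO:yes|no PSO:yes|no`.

SC:yes TSO:yes PSO:yes

outcome vector order: (C.r0,C.r1)
under SC → <0 0>; <0 1>; <1 1>; <2 1>
under TSO → <0 0>; <0 1>; <1 1>; <2 1>
under PSO → <0 0>; <0 1>; <1 0>; <1 1>; <2 0>; <2 1>
target <0 0> ∈ {SC,TSO,PSO}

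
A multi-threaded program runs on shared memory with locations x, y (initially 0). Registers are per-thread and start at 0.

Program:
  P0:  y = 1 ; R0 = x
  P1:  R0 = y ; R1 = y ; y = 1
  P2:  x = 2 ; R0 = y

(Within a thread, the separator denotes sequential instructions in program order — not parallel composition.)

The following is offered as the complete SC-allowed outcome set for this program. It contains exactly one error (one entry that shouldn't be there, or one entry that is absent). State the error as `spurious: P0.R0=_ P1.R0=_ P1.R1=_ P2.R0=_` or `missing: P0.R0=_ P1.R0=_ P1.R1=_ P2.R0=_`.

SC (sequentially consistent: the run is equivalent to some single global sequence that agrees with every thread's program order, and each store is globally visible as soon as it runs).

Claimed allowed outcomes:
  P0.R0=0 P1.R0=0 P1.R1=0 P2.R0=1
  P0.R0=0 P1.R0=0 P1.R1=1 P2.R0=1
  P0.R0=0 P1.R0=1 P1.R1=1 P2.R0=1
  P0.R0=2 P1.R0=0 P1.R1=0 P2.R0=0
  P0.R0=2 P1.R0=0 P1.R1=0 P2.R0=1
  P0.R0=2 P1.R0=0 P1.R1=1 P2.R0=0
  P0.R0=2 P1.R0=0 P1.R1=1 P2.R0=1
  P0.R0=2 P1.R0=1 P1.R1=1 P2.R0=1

missing: P0.R0=2 P1.R0=1 P1.R1=1 P2.R0=0

outcome vector order: (P0.R0,P1.R0,P1.R1,P2.R0)
SC: 9 outcomes — {<0 0 0 1> <0 0 1 1> <0 1 1 1> <2 0 0 0> <2 0 0 1> <2 0 1 0> <2 0 1 1> <2 1 1 0> <2 1 1 1>}
SC∖claimed = {<2 1 1 0>}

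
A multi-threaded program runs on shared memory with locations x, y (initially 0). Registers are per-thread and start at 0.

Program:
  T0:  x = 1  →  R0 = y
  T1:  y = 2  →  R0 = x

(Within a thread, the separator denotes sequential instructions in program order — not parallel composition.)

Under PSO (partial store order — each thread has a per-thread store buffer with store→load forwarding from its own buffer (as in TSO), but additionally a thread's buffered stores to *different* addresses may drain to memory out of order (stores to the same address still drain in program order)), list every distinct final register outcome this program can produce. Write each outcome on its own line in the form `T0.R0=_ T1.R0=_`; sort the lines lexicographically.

outcome vector order: (T0.R0,T1.R0)
|PSO outcomes| = 4

T0.R0=0 T1.R0=0
T0.R0=0 T1.R0=1
T0.R0=2 T1.R0=0
T0.R0=2 T1.R0=1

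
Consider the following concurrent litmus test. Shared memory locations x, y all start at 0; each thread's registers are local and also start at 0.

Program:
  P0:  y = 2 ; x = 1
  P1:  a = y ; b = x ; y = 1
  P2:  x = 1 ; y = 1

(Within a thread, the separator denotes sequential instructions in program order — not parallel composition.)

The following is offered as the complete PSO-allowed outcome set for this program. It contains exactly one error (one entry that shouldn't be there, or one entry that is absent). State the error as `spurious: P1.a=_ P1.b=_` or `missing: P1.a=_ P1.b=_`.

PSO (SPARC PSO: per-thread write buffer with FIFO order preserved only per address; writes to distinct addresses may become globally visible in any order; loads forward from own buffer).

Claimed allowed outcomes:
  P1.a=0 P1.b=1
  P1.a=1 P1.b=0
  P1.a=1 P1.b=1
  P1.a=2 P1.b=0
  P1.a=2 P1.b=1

missing: P1.a=0 P1.b=0

outcome vector order: (P1.a,P1.b)
under PSO → (0,0); (0,1); (1,0); (1,1); (2,0); (2,1)
PSO∖claimed = {(0,0)}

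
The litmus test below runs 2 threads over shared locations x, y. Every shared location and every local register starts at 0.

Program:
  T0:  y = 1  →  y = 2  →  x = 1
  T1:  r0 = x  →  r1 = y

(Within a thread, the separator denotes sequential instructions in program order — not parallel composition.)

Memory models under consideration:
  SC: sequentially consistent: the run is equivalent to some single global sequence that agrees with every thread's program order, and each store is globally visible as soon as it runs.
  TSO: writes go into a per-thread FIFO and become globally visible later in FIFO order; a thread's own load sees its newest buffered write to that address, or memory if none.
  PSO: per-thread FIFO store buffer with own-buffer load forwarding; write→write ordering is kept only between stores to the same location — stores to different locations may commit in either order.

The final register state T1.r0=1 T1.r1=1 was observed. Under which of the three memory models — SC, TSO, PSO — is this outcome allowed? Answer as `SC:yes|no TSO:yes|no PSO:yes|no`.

SC:no TSO:no PSO:yes

outcome vector order: (T1.r0,T1.r1)
[SC] allowed = {00; 01; 02; 12}
[TSO] allowed = {00; 01; 02; 12}
[PSO] allowed = {00; 01; 02; 10; 11; 12}
target 11 ∈ {PSO}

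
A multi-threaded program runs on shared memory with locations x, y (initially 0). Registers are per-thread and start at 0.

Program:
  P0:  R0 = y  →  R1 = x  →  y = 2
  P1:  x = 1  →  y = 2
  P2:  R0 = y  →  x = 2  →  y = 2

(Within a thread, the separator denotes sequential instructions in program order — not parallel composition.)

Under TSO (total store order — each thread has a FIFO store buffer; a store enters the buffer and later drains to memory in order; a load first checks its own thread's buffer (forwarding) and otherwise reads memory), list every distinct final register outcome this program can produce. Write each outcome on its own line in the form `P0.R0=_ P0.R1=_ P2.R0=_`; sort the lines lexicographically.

P0.R0=0 P0.R1=0 P2.R0=0
P0.R0=0 P0.R1=0 P2.R0=2
P0.R0=0 P0.R1=1 P2.R0=0
P0.R0=0 P0.R1=1 P2.R0=2
P0.R0=0 P0.R1=2 P2.R0=0
P0.R0=0 P0.R1=2 P2.R0=2
P0.R0=2 P0.R1=1 P2.R0=0
P0.R0=2 P0.R1=1 P2.R0=2
P0.R0=2 P0.R1=2 P2.R0=0
P0.R0=2 P0.R1=2 P2.R0=2

outcome vector order: (P0.R0,P0.R1,P2.R0)
|TSO outcomes| = 10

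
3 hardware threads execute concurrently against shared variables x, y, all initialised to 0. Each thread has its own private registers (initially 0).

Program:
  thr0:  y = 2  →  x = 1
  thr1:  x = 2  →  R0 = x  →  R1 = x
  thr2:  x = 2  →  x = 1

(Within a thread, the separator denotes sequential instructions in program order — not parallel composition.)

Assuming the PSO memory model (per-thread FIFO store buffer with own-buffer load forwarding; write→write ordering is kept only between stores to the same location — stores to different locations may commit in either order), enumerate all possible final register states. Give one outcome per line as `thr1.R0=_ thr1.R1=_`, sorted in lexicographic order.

thr1.R0=1 thr1.R1=1
thr1.R0=1 thr1.R1=2
thr1.R0=2 thr1.R1=1
thr1.R0=2 thr1.R1=2

outcome vector order: (thr1.R0,thr1.R1)
|PSO outcomes| = 4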